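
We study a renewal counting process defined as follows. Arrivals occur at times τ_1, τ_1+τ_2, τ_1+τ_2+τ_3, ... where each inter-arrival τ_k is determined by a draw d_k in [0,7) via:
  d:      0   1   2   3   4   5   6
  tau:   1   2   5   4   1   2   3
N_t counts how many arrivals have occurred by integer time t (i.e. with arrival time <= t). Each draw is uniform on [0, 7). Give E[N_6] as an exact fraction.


Inter-arrival values over d=0..6: [1, 2, 5, 4, 1, 2, 3]
Each d has probability 1/7, so the pmf of τ is: f(1) = 2/7, f(2) = 2/7, f(3) = 1/7, f(4) = 1/7, f(5) = 1/7
Renewal equation for m(n) = E[N_n]: condition on τ_1 = k (if k <= n, one arrival plus a fresh copy on the remaining n−k steps): m(n) = F(n) + Σ_{k<=n} f(k)·m(n−k), where F(n) = P(τ <= n) and m(0) = 0
m(1) = F(1) = 2/7
m(2) = F(2) + f(1)·m(1) = 4/7 + 2/7·2/7 = 32/49
m(3) = F(3) + f(1)·m(2) + f(2)·m(1) = 5/7 + 2/7·32/49 + 2/7·2/7 = 337/343
m(4) = F(4) + f(1)·m(3) + f(2)·m(2) + f(3)·m(1) = 6/7 + 2/7·337/343 + 2/7·32/49 + 1/7·2/7 = 3278/2401
m(5) = F(5) + f(1)·m(4) + f(2)·m(3) + f(3)·m(2) + f(4)·m(1) = 1 + 2/7·3278/2401 + 2/7·337/343 + 1/7·32/49 + 1/7·2/7 = 30335/16807
m(6) = F(6) + f(1)·m(5) + f(2)·m(4) + f(3)·m(3) + f(4)·m(2) + f(5)·m(1) = 1 + 2/7·30335/16807 + 2/7·3278/2401 + 1/7·337/343 + 1/7·32/49 + 1/7·2/7 = 256502/117649
E[N_6] = m(6) = 256502/117649

256502/117649


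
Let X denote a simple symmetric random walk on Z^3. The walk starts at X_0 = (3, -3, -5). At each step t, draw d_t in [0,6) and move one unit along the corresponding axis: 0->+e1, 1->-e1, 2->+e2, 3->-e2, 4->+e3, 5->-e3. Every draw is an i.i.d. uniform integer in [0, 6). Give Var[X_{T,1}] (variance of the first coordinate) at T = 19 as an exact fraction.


19/3

Outcome values over d=0..5: [1, -1, 0, 0, 0, 0]
Σy = 0, Σy² = 2, M = 6
μ = 0/6 = 0,  σ² = 2/6 − (0)² = 1/3
Independent increments: Var[X_19] = 19·σ² = 19·(1/3) = 19/3


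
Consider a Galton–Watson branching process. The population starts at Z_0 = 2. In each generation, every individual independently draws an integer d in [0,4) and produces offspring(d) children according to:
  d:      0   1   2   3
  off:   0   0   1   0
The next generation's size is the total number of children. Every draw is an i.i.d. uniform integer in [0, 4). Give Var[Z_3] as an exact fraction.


63/2048

Outcome values over d=0..3: [0, 0, 1, 0]
Σy = 1, Σy² = 1, M = 4
μ = 1/4 = 1/4,  σ² = 1/4 − (1/4)² = 3/16
V_0 = 0, E_0 = 2
V_1 = 3/16·E_0 + (1/4)²·V_0 = 3/8;  E_1 = 1/2
V_2 = 3/16·E_1 + (1/4)²·V_1 = 15/128;  E_2 = 1/8
V_3 = 3/16·E_2 + (1/4)²·V_2 = 63/2048;  E_3 = 1/32


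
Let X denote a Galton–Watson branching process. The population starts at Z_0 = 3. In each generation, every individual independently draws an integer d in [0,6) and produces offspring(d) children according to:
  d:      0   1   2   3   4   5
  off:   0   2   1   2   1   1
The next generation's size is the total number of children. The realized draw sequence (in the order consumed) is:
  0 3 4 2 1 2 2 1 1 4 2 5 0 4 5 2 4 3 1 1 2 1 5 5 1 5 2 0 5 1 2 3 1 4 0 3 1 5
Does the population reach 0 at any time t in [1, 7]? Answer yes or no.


no

gen 0: Z_0=3, draws=[0, 3, 4], offspring=[0, 2, 1], Z_1=3
gen 1: Z_1=3, draws=[2, 1, 2], offspring=[1, 2, 1], Z_2=4
gen 2: Z_2=4, draws=[2, 1, 1, 4], offspring=[1, 2, 2, 1], Z_3=6
gen 3: Z_3=6, draws=[2, 5, 0, 4, 5, 2], offspring=[1, 1, 0, 1, 1, 1], Z_4=5
gen 4: Z_4=5, draws=[4, 3, 1, 1, 2], offspring=[1, 2, 2, 2, 1], Z_5=8
gen 5: Z_5=8, draws=[1, 5, 5, 1, 5, 2, 0, 5], offspring=[2, 1, 1, 2, 1, 1, 0, 1], Z_6=9
gen 6: Z_6=9, draws=[1, 2, 3, 1, 4, 0, 3, 1, 5], offspring=[2, 1, 2, 2, 1, 0, 2, 2, 1], Z_7=13


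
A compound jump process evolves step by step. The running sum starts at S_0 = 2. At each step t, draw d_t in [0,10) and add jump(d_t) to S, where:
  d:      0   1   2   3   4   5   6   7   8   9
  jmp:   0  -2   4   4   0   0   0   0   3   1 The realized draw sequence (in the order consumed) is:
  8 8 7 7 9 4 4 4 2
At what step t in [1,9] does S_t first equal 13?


t=0: S=2, d=8, jump=3, S_1=5
t=1: S=5, d=8, jump=3, S_2=8
t=2: S=8, d=7, jump=0, S_3=8
t=3: S=8, d=7, jump=0, S_4=8
t=4: S=8, d=9, jump=1, S_5=9
t=5: S=9, d=4, jump=0, S_6=9
t=6: S=9, d=4, jump=0, S_7=9
t=7: S=9, d=4, jump=0, S_8=9
t=8: S=9, d=2, jump=4, S_9=13

9


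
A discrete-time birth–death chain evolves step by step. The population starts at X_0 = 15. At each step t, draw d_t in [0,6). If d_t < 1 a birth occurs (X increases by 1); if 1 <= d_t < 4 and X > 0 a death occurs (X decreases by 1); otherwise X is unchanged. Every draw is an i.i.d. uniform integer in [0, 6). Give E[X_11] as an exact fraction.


X can drop by at most 1 per step and X_0 = 15 > T = 11, so X_t >= 15 − t >= 4 > 0 for every t <= 11: the floor at 0 (the 'and X > 0' condition) never binds. Hence X_11 = X_0 + Σ_{t<11} Y_t with i.i.d. increments Y_t = y(d_t) ∈ {+1, −1, 0}.
Outcome values over d=0..5: [1, -1, -1, -1, 0, 0]
Σy = -2, Σy² = 4, M = 6
μ = -2/6 = -1/3,  σ² = 4/6 − (-1/3)² = 5/9
E[X_11] = 15 + 11·(-1/3) = 34/3

34/3


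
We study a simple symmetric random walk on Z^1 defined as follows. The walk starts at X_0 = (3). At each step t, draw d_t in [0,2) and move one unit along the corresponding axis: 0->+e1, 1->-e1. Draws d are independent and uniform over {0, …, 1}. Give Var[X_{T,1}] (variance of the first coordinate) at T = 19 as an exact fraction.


Outcome values over d=0..1: [1, -1]
Σy = 0, Σy² = 2, M = 2
μ = 0/2 = 0,  σ² = 2/2 − (0)² = 1
Independent increments: Var[X_19] = 19·σ² = 19·(1) = 19

19


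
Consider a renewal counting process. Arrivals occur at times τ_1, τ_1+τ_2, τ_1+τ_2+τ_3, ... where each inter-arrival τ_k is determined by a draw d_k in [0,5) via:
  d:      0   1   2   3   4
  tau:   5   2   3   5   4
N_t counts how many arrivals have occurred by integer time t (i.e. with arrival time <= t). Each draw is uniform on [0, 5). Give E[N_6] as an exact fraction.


156/125

Inter-arrival values over d=0..4: [5, 2, 3, 5, 4]
Each d has probability 1/5, so the pmf of τ is: f(2) = 1/5, f(3) = 1/5, f(4) = 1/5, f(5) = 2/5
Renewal equation for m(n) = E[N_n]: condition on τ_1 = k (if k <= n, one arrival plus a fresh copy on the remaining n−k steps): m(n) = F(n) + Σ_{k<=n} f(k)·m(n−k), where F(n) = P(τ <= n) and m(0) = 0
m(1) = F(1) = 0
m(2) = F(2) = 1/5
m(3) = F(3) = 2/5
m(4) = F(4) + f(2)·m(2) = 3/5 + 1/5·1/5 = 16/25
m(5) = F(5) + f(2)·m(3) + f(3)·m(2) = 1 + 1/5·2/5 + 1/5·1/5 = 28/25
m(6) = F(6) + f(2)·m(4) + f(3)·m(3) + f(4)·m(2) = 1 + 1/5·16/25 + 1/5·2/5 + 1/5·1/5 = 156/125
E[N_6] = m(6) = 156/125


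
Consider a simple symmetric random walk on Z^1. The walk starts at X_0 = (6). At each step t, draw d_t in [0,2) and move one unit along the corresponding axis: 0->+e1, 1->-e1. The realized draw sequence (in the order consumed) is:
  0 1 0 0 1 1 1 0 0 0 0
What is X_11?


t=0: X=(6), d=0 → +e1, X_1=(7)
t=1: X=(7), d=1 → -e1, X_2=(6)
t=2: X=(6), d=0 → +e1, X_3=(7)
t=3: X=(7), d=0 → +e1, X_4=(8)
t=4: X=(8), d=1 → -e1, X_5=(7)
t=5: X=(7), d=1 → -e1, X_6=(6)
t=6: X=(6), d=1 → -e1, X_7=(5)
t=7: X=(5), d=0 → +e1, X_8=(6)
t=8: X=(6), d=0 → +e1, X_9=(7)
t=9: X=(7), d=0 → +e1, X_10=(8)
t=10: X=(8), d=0 → +e1, X_11=(9)

(9)


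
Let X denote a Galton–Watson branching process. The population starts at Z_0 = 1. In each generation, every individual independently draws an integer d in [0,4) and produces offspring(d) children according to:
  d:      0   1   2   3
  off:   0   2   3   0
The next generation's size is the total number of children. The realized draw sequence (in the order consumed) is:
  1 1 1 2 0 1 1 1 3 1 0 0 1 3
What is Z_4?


gen 0: Z_0=1, draws=[1], offspring=[2], Z_1=2
gen 1: Z_1=2, draws=[1, 1], offspring=[2, 2], Z_2=4
gen 2: Z_2=4, draws=[2, 0, 1, 1], offspring=[3, 0, 2, 2], Z_3=7
gen 3: Z_3=7, draws=[1, 3, 1, 0, 0, 1, 3], offspring=[2, 0, 2, 0, 0, 2, 0], Z_4=6

6


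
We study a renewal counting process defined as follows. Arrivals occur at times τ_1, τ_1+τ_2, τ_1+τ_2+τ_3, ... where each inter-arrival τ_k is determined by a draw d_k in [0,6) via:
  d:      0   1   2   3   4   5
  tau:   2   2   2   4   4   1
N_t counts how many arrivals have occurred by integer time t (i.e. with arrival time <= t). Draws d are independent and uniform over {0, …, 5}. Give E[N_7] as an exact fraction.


709603/279936

Inter-arrival values over d=0..5: [2, 2, 2, 4, 4, 1]
Each d has probability 1/6, so the pmf of τ is: f(1) = 1/6, f(2) = 1/2, f(4) = 1/3
Renewal equation for m(n) = E[N_n]: condition on τ_1 = k (if k <= n, one arrival plus a fresh copy on the remaining n−k steps): m(n) = F(n) + Σ_{k<=n} f(k)·m(n−k), where F(n) = P(τ <= n) and m(0) = 0
m(1) = F(1) = 1/6
m(2) = F(2) + f(1)·m(1) = 2/3 + 1/6·1/6 = 25/36
m(3) = F(3) + f(1)·m(2) + f(2)·m(1) = 2/3 + 1/6·25/36 + 1/2·1/6 = 187/216
m(4) = F(4) + f(1)·m(3) + f(2)·m(2) = 1 + 1/6·187/216 + 1/2·25/36 = 1933/1296
m(5) = F(5) + f(1)·m(4) + f(2)·m(3) + f(4)·m(1) = 1 + 1/6·1933/1296 + 1/2·187/216 + 1/3·1/6 = 13507/7776
m(6) = F(6) + f(1)·m(5) + f(2)·m(4) + f(4)·m(2) = 1 + 1/6·13507/7776 + 1/2·1933/1296 + 1/3·25/36 = 105757/46656
m(7) = F(7) + f(1)·m(6) + f(2)·m(5) + f(4)·m(3) = 1 + 1/6·105757/46656 + 1/2·13507/7776 + 1/3·187/216 = 709603/279936
E[N_7] = m(7) = 709603/279936


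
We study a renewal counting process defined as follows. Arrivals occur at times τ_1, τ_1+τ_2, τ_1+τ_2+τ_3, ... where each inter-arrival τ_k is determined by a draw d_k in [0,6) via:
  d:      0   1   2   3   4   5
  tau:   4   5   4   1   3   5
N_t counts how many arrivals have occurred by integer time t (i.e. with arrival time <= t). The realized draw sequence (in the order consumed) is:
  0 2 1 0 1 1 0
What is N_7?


draw d_1=0: τ_1=4, arrival time A_1=4
draw d_2=2: τ_2=4, arrival time A_2=8
draw d_3=1: τ_3=5, arrival time A_3=13
draw d_4=0: τ_4=4, arrival time A_4=17
draw d_5=1: τ_5=5, arrival time A_5=22
draw d_6=1: τ_6=5, arrival time A_6=27
draw d_7=0: τ_7=4, arrival time A_7=31
N_t over t=0..7: 0:0 1:0 2:0 3:0 4:1 5:1 6:1 7:1

1


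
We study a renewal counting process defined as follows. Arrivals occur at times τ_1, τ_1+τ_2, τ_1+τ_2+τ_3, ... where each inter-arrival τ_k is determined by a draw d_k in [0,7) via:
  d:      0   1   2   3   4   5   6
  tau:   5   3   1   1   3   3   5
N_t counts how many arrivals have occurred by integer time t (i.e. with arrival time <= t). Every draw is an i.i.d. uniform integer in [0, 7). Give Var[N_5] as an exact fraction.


Inter-arrival values over d=0..6: [5, 3, 1, 1, 3, 3, 5]
Each d has probability 1/7, so the pmf of τ is: f(1) = 2/7, f(3) = 3/7, f(5) = 2/7
Let p_n(j) = P(N_n = j), with p_0 = [1]. Condition on τ_1: p_n(0) = P(τ > n), and for j >= 1, p_n(j) = Σ_{k<=n} f(k)·p_{n−k}(j−1)
p_1 = [5/7, 2/7]  (j = 0..1)
p_2 = [5/7, 10/49, 4/49]  (j = 0..2)
p_3 = [2/7, 31/49, 20/343, 8/343]  (j = 0..3)
p_4 = [2/7, 19/49, 104/343, 40/2401, 16/2401]  (j = 0..4)
p_5 = [0, 33/49, 68/343, 292/2401, 80/16807, 32/16807]  (j = 0..5)
E[N_5] = Σ j·p_5(j) = 24595/16807;  E[N_5²] = Σ j²·p_5(j) = 45123/16807
Var[N_5] = 45123/16807 − (24595/16807)² = 153468236/282475249

153468236/282475249


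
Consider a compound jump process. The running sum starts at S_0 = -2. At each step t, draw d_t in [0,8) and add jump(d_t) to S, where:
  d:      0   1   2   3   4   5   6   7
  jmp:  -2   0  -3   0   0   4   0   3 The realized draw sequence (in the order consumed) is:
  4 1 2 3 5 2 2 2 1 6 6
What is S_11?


t=0: S=-2, d=4, jump=0, S_1=-2
t=1: S=-2, d=1, jump=0, S_2=-2
t=2: S=-2, d=2, jump=-3, S_3=-5
t=3: S=-5, d=3, jump=0, S_4=-5
t=4: S=-5, d=5, jump=4, S_5=-1
t=5: S=-1, d=2, jump=-3, S_6=-4
t=6: S=-4, d=2, jump=-3, S_7=-7
t=7: S=-7, d=2, jump=-3, S_8=-10
t=8: S=-10, d=1, jump=0, S_9=-10
t=9: S=-10, d=6, jump=0, S_10=-10
t=10: S=-10, d=6, jump=0, S_11=-10

-10


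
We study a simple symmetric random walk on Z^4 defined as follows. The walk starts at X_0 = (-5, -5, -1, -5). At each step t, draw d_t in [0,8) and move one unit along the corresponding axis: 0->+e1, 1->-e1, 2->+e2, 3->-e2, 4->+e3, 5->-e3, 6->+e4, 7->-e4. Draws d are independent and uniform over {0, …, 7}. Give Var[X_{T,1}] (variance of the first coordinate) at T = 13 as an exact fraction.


Outcome values over d=0..7: [1, -1, 0, 0, 0, 0, 0, 0]
Σy = 0, Σy² = 2, M = 8
μ = 0/8 = 0,  σ² = 2/8 − (0)² = 1/4
Independent increments: Var[X_13] = 13·σ² = 13·(1/4) = 13/4

13/4


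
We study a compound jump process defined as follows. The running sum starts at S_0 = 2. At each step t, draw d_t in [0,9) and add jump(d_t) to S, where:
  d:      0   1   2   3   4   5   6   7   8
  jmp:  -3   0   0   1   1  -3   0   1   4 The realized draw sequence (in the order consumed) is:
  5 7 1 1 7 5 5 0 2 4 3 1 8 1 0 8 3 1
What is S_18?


t=0: S=2, d=5, jump=-3, S_1=-1
t=1: S=-1, d=7, jump=1, S_2=0
t=2: S=0, d=1, jump=0, S_3=0
t=3: S=0, d=1, jump=0, S_4=0
t=4: S=0, d=7, jump=1, S_5=1
t=5: S=1, d=5, jump=-3, S_6=-2
t=6: S=-2, d=5, jump=-3, S_7=-5
t=7: S=-5, d=0, jump=-3, S_8=-8
t=8: S=-8, d=2, jump=0, S_9=-8
t=9: S=-8, d=4, jump=1, S_10=-7
t=10: S=-7, d=3, jump=1, S_11=-6
t=11: S=-6, d=1, jump=0, S_12=-6
t=12: S=-6, d=8, jump=4, S_13=-2
t=13: S=-2, d=1, jump=0, S_14=-2
t=14: S=-2, d=0, jump=-3, S_15=-5
t=15: S=-5, d=8, jump=4, S_16=-1
t=16: S=-1, d=3, jump=1, S_17=0
t=17: S=0, d=1, jump=0, S_18=0

0


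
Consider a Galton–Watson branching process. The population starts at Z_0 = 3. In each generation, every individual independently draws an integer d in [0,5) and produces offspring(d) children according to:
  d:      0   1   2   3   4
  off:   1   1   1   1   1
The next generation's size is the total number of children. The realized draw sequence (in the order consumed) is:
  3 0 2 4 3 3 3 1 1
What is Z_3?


gen 0: Z_0=3, draws=[3, 0, 2], offspring=[1, 1, 1], Z_1=3
gen 1: Z_1=3, draws=[4, 3, 3], offspring=[1, 1, 1], Z_2=3
gen 2: Z_2=3, draws=[3, 1, 1], offspring=[1, 1, 1], Z_3=3

3


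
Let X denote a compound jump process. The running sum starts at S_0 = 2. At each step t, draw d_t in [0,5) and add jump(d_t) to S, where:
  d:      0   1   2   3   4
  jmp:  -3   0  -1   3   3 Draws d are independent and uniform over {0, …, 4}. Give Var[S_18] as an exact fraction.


Outcome values over d=0..4: [-3, 0, -1, 3, 3]
Σy = 2, Σy² = 28, M = 5
μ = 2/5 = 2/5,  σ² = 28/5 − (2/5)² = 136/25
Independent increments: Var[S_18] = 18·σ² = 18·(136/25) = 2448/25

2448/25


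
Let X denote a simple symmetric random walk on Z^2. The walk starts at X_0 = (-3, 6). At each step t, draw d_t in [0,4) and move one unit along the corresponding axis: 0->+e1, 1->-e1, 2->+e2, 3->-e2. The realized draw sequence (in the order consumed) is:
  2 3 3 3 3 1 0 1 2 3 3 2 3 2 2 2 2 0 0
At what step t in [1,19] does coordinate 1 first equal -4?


6

t=0: X=(-3, 6), d=2 → +e2, X_1=(-3, 7)
t=1: X=(-3, 7), d=3 → -e2, X_2=(-3, 6)
t=2: X=(-3, 6), d=3 → -e2, X_3=(-3, 5)
t=3: X=(-3, 5), d=3 → -e2, X_4=(-3, 4)
t=4: X=(-3, 4), d=3 → -e2, X_5=(-3, 3)
t=5: X=(-3, 3), d=1 → -e1, X_6=(-4, 3)
t=6: X=(-4, 3), d=0 → +e1, X_7=(-3, 3)
t=7: X=(-3, 3), d=1 → -e1, X_8=(-4, 3)
t=8: X=(-4, 3), d=2 → +e2, X_9=(-4, 4)
t=9: X=(-4, 4), d=3 → -e2, X_10=(-4, 3)
t=10: X=(-4, 3), d=3 → -e2, X_11=(-4, 2)
t=11: X=(-4, 2), d=2 → +e2, X_12=(-4, 3)
t=12: X=(-4, 3), d=3 → -e2, X_13=(-4, 2)
t=13: X=(-4, 2), d=2 → +e2, X_14=(-4, 3)
t=14: X=(-4, 3), d=2 → +e2, X_15=(-4, 4)
t=15: X=(-4, 4), d=2 → +e2, X_16=(-4, 5)
t=16: X=(-4, 5), d=2 → +e2, X_17=(-4, 6)
t=17: X=(-4, 6), d=0 → +e1, X_18=(-3, 6)
t=18: X=(-3, 6), d=0 → +e1, X_19=(-2, 6)


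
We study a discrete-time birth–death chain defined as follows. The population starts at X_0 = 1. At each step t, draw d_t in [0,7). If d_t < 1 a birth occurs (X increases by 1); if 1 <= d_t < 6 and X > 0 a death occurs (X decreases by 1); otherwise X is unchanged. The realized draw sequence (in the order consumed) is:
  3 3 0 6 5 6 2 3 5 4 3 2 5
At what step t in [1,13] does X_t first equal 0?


t=0: X=1, d=3 → death, X_1=0
t=1: X=0, d=3 → hold, X_2=0
t=2: X=0, d=0 → birth, X_3=1
t=3: X=1, d=6 → hold, X_4=1
t=4: X=1, d=5 → death, X_5=0
t=5: X=0, d=6 → hold, X_6=0
t=6: X=0, d=2 → hold, X_7=0
t=7: X=0, d=3 → hold, X_8=0
t=8: X=0, d=5 → hold, X_9=0
t=9: X=0, d=4 → hold, X_10=0
t=10: X=0, d=3 → hold, X_11=0
t=11: X=0, d=2 → hold, X_12=0
t=12: X=0, d=5 → hold, X_13=0

1


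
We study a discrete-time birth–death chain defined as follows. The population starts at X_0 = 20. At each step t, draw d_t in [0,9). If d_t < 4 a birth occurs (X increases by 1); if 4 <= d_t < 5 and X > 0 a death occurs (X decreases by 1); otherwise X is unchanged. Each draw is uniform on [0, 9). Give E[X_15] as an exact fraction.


25

X can drop by at most 1 per step and X_0 = 20 > T = 15, so X_t >= 20 − t >= 5 > 0 for every t <= 15: the floor at 0 (the 'and X > 0' condition) never binds. Hence X_15 = X_0 + Σ_{t<15} Y_t with i.i.d. increments Y_t = y(d_t) ∈ {+1, −1, 0}.
Outcome values over d=0..8: [1, 1, 1, 1, -1, 0, 0, 0, 0]
Σy = 3, Σy² = 5, M = 9
μ = 3/9 = 1/3,  σ² = 5/9 − (1/3)² = 4/9
E[X_15] = 20 + 15·(1/3) = 25


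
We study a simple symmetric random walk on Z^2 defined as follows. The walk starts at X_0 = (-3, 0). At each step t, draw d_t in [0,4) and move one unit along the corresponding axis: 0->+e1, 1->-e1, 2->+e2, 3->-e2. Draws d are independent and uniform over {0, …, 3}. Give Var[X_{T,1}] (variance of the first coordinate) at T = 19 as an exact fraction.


19/2

Outcome values over d=0..3: [1, -1, 0, 0]
Σy = 0, Σy² = 2, M = 4
μ = 0/4 = 0,  σ² = 2/4 − (0)² = 1/2
Independent increments: Var[X_19] = 19·σ² = 19·(1/2) = 19/2


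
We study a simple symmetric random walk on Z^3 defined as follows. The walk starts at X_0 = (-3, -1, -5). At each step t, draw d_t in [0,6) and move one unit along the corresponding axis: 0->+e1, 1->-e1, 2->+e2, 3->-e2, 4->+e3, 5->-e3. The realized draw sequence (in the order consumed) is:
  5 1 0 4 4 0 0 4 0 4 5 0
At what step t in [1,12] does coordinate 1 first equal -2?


t=0: X=(-3, -1, -5), d=5 → -e3, X_1=(-3, -1, -6)
t=1: X=(-3, -1, -6), d=1 → -e1, X_2=(-4, -1, -6)
t=2: X=(-4, -1, -6), d=0 → +e1, X_3=(-3, -1, -6)
t=3: X=(-3, -1, -6), d=4 → +e3, X_4=(-3, -1, -5)
t=4: X=(-3, -1, -5), d=4 → +e3, X_5=(-3, -1, -4)
t=5: X=(-3, -1, -4), d=0 → +e1, X_6=(-2, -1, -4)
t=6: X=(-2, -1, -4), d=0 → +e1, X_7=(-1, -1, -4)
t=7: X=(-1, -1, -4), d=4 → +e3, X_8=(-1, -1, -3)
t=8: X=(-1, -1, -3), d=0 → +e1, X_9=(0, -1, -3)
t=9: X=(0, -1, -3), d=4 → +e3, X_10=(0, -1, -2)
t=10: X=(0, -1, -2), d=5 → -e3, X_11=(0, -1, -3)
t=11: X=(0, -1, -3), d=0 → +e1, X_12=(1, -1, -3)

6


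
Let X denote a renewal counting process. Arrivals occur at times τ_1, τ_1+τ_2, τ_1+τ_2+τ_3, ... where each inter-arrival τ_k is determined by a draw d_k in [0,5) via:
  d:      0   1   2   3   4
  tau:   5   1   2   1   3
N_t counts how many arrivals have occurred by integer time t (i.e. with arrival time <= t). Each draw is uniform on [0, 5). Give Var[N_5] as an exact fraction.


9624216/9765625

Inter-arrival values over d=0..4: [5, 1, 2, 1, 3]
Each d has probability 1/5, so the pmf of τ is: f(1) = 2/5, f(2) = 1/5, f(3) = 1/5, f(5) = 1/5
Let p_n(j) = P(N_n = j), with p_0 = [1]. Condition on τ_1: p_n(0) = P(τ > n), and for j >= 1, p_n(j) = Σ_{k<=n} f(k)·p_{n−k}(j−1)
p_1 = [3/5, 2/5]  (j = 0..1)
p_2 = [2/5, 11/25, 4/25]  (j = 0..2)
p_3 = [1/5, 12/25, 32/125, 8/125]  (j = 0..3)
p_4 = [1/5, 7/25, 9/25, 84/625, 16/625]  (j = 0..4)
p_5 = [0, 2/5, 37/125, 142/625, 208/3125, 32/3125]  (j = 0..5)
E[N_5] = Σ j·p_5(j) = 6222/3125;  E[N_5²] = Σ j²·p_5(j) = 15468/3125
Var[N_5] = 15468/3125 − (6222/3125)² = 9624216/9765625


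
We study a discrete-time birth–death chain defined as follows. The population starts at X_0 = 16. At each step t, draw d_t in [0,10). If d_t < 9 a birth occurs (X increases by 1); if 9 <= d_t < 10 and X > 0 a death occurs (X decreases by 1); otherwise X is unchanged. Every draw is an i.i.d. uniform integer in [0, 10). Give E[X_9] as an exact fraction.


116/5

X can drop by at most 1 per step and X_0 = 16 > T = 9, so X_t >= 16 − t >= 7 > 0 for every t <= 9: the floor at 0 (the 'and X > 0' condition) never binds. Hence X_9 = X_0 + Σ_{t<9} Y_t with i.i.d. increments Y_t = y(d_t) ∈ {+1, −1, 0}.
Outcome values over d=0..9: [1, 1, 1, 1, 1, 1, 1, 1, 1, -1]
Σy = 8, Σy² = 10, M = 10
μ = 8/10 = 4/5,  σ² = 10/10 − (4/5)² = 9/25
E[X_9] = 16 + 9·(4/5) = 116/5


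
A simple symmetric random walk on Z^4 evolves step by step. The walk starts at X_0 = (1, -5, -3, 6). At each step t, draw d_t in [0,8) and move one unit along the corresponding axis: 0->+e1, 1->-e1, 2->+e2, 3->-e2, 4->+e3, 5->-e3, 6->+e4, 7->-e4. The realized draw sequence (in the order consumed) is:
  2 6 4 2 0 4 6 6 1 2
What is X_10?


t=0: X=(1, -5, -3, 6), d=2 → +e2, X_1=(1, -4, -3, 6)
t=1: X=(1, -4, -3, 6), d=6 → +e4, X_2=(1, -4, -3, 7)
t=2: X=(1, -4, -3, 7), d=4 → +e3, X_3=(1, -4, -2, 7)
t=3: X=(1, -4, -2, 7), d=2 → +e2, X_4=(1, -3, -2, 7)
t=4: X=(1, -3, -2, 7), d=0 → +e1, X_5=(2, -3, -2, 7)
t=5: X=(2, -3, -2, 7), d=4 → +e3, X_6=(2, -3, -1, 7)
t=6: X=(2, -3, -1, 7), d=6 → +e4, X_7=(2, -3, -1, 8)
t=7: X=(2, -3, -1, 8), d=6 → +e4, X_8=(2, -3, -1, 9)
t=8: X=(2, -3, -1, 9), d=1 → -e1, X_9=(1, -3, -1, 9)
t=9: X=(1, -3, -1, 9), d=2 → +e2, X_10=(1, -2, -1, 9)

(1, -2, -1, 9)


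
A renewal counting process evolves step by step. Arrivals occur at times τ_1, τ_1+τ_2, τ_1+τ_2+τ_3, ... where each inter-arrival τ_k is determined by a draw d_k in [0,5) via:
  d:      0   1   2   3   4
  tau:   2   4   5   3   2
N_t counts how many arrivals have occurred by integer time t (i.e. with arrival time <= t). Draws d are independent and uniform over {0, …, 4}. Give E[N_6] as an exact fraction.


198/125

Inter-arrival values over d=0..4: [2, 4, 5, 3, 2]
Each d has probability 1/5, so the pmf of τ is: f(2) = 2/5, f(3) = 1/5, f(4) = 1/5, f(5) = 1/5
Renewal equation for m(n) = E[N_n]: condition on τ_1 = k (if k <= n, one arrival plus a fresh copy on the remaining n−k steps): m(n) = F(n) + Σ_{k<=n} f(k)·m(n−k), where F(n) = P(τ <= n) and m(0) = 0
m(1) = F(1) = 0
m(2) = F(2) = 2/5
m(3) = F(3) = 3/5
m(4) = F(4) + f(2)·m(2) = 4/5 + 2/5·2/5 = 24/25
m(5) = F(5) + f(2)·m(3) + f(3)·m(2) = 1 + 2/5·3/5 + 1/5·2/5 = 33/25
m(6) = F(6) + f(2)·m(4) + f(3)·m(3) + f(4)·m(2) = 1 + 2/5·24/25 + 1/5·3/5 + 1/5·2/5 = 198/125
E[N_6] = m(6) = 198/125


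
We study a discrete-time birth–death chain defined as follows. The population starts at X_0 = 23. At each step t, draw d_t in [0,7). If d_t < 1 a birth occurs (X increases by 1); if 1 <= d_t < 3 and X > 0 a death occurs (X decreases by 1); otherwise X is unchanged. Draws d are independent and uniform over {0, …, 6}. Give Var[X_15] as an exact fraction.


X can drop by at most 1 per step and X_0 = 23 > T = 15, so X_t >= 23 − t >= 8 > 0 for every t <= 15: the floor at 0 (the 'and X > 0' condition) never binds. Hence X_15 = X_0 + Σ_{t<15} Y_t with i.i.d. increments Y_t = y(d_t) ∈ {+1, −1, 0}.
Outcome values over d=0..6: [1, -1, -1, 0, 0, 0, 0]
Σy = -1, Σy² = 3, M = 7
μ = -1/7 = -1/7,  σ² = 3/7 − (-1/7)² = 20/49
Independent increments: Var[X_15] = 15·σ² = 15·(20/49) = 300/49

300/49


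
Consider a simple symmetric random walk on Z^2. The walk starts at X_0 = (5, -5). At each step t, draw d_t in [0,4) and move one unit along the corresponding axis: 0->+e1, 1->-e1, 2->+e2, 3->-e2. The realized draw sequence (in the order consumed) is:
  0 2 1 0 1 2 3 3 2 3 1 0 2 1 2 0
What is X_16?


(5, -3)

t=0: X=(5, -5), d=0 → +e1, X_1=(6, -5)
t=1: X=(6, -5), d=2 → +e2, X_2=(6, -4)
t=2: X=(6, -4), d=1 → -e1, X_3=(5, -4)
t=3: X=(5, -4), d=0 → +e1, X_4=(6, -4)
t=4: X=(6, -4), d=1 → -e1, X_5=(5, -4)
t=5: X=(5, -4), d=2 → +e2, X_6=(5, -3)
t=6: X=(5, -3), d=3 → -e2, X_7=(5, -4)
t=7: X=(5, -4), d=3 → -e2, X_8=(5, -5)
t=8: X=(5, -5), d=2 → +e2, X_9=(5, -4)
t=9: X=(5, -4), d=3 → -e2, X_10=(5, -5)
t=10: X=(5, -5), d=1 → -e1, X_11=(4, -5)
t=11: X=(4, -5), d=0 → +e1, X_12=(5, -5)
t=12: X=(5, -5), d=2 → +e2, X_13=(5, -4)
t=13: X=(5, -4), d=1 → -e1, X_14=(4, -4)
t=14: X=(4, -4), d=2 → +e2, X_15=(4, -3)
t=15: X=(4, -3), d=0 → +e1, X_16=(5, -3)


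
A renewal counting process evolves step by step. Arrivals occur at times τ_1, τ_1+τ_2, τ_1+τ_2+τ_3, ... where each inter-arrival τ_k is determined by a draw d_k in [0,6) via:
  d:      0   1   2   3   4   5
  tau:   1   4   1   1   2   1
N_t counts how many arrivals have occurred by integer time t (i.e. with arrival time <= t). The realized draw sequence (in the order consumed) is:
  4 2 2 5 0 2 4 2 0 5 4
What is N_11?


draw d_1=4: τ_1=2, arrival time A_1=2
draw d_2=2: τ_2=1, arrival time A_2=3
draw d_3=2: τ_3=1, arrival time A_3=4
draw d_4=5: τ_4=1, arrival time A_4=5
draw d_5=0: τ_5=1, arrival time A_5=6
draw d_6=2: τ_6=1, arrival time A_6=7
draw d_7=4: τ_7=2, arrival time A_7=9
draw d_8=2: τ_8=1, arrival time A_8=10
draw d_9=0: τ_9=1, arrival time A_9=11
draw d_10=5: τ_10=1, arrival time A_10=12
draw d_11=4: τ_11=2, arrival time A_11=14
N_t over t=0..11: 0:0 1:0 2:1 3:2 4:3 5:4 6:5 7:6 8:6 9:7 10:8 11:9

9


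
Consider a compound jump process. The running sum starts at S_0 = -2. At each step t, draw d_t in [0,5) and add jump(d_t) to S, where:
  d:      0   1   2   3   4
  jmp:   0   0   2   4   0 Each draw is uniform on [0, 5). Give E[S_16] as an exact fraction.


86/5

Outcome values over d=0..4: [0, 0, 2, 4, 0]
Σy = 6, Σy² = 20, M = 5
μ = 6/5 = 6/5,  σ² = 20/5 − (6/5)² = 64/25
E[S_16] = -2 + 16·(6/5) = 86/5


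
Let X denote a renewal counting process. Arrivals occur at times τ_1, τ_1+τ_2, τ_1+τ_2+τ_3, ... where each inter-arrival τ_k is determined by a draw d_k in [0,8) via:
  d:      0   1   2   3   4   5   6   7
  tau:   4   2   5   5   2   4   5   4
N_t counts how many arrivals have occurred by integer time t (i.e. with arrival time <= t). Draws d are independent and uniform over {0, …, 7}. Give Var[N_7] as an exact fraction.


Inter-arrival values over d=0..7: [4, 2, 5, 5, 2, 4, 5, 4]
Each d has probability 1/8, so the pmf of τ is: f(2) = 1/4, f(4) = 3/8, f(5) = 3/8
Let p_n(j) = P(N_n = j), with p_0 = [1]. Condition on τ_1: p_n(0) = P(τ > n), and for j >= 1, p_n(j) = Σ_{k<=n} f(k)·p_{n−k}(j−1)
p_1 = [1]  (j = 0)
p_2 = [3/4, 1/4]  (j = 0..1)
p_3 = [3/4, 1/4]  (j = 0..1)
p_4 = [3/8, 9/16, 1/16]  (j = 0..2)
p_5 = [0, 15/16, 1/16]  (j = 0..2)
p_6 = [0, 3/4, 15/64, 1/64]  (j = 0..3)
p_7 = [0, 9/16, 27/64, 1/64]  (j = 0..3)
E[N_7] = Σ j·p_7(j) = 93/64;  E[N_7²] = Σ j²·p_7(j) = 153/64
Var[N_7] = 153/64 − (93/64)² = 1143/4096

1143/4096


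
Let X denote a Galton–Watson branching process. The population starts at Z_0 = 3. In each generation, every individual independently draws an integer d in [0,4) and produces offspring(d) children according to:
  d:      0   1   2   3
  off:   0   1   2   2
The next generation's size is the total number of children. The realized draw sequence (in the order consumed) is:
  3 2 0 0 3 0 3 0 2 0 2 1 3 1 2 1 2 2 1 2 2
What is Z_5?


10

gen 0: Z_0=3, draws=[3, 2, 0], offspring=[2, 2, 0], Z_1=4
gen 1: Z_1=4, draws=[0, 3, 0, 3], offspring=[0, 2, 0, 2], Z_2=4
gen 2: Z_2=4, draws=[0, 2, 0, 2], offspring=[0, 2, 0, 2], Z_3=4
gen 3: Z_3=4, draws=[1, 3, 1, 2], offspring=[1, 2, 1, 2], Z_4=6
gen 4: Z_4=6, draws=[1, 2, 2, 1, 2, 2], offspring=[1, 2, 2, 1, 2, 2], Z_5=10


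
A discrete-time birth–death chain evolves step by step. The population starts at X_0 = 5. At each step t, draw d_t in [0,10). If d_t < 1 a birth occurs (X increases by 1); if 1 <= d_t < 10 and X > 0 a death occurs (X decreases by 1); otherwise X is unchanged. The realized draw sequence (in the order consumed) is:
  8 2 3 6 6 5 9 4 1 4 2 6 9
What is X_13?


t=0: X=5, d=8 → death, X_1=4
t=1: X=4, d=2 → death, X_2=3
t=2: X=3, d=3 → death, X_3=2
t=3: X=2, d=6 → death, X_4=1
t=4: X=1, d=6 → death, X_5=0
t=5: X=0, d=5 → hold, X_6=0
t=6: X=0, d=9 → hold, X_7=0
t=7: X=0, d=4 → hold, X_8=0
t=8: X=0, d=1 → hold, X_9=0
t=9: X=0, d=4 → hold, X_10=0
t=10: X=0, d=2 → hold, X_11=0
t=11: X=0, d=6 → hold, X_12=0
t=12: X=0, d=9 → hold, X_13=0

0


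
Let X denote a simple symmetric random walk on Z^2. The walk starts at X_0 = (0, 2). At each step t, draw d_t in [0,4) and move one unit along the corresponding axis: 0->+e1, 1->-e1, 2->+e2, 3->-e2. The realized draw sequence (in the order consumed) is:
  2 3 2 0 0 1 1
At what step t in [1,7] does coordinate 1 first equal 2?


t=0: X=(0, 2), d=2 → +e2, X_1=(0, 3)
t=1: X=(0, 3), d=3 → -e2, X_2=(0, 2)
t=2: X=(0, 2), d=2 → +e2, X_3=(0, 3)
t=3: X=(0, 3), d=0 → +e1, X_4=(1, 3)
t=4: X=(1, 3), d=0 → +e1, X_5=(2, 3)
t=5: X=(2, 3), d=1 → -e1, X_6=(1, 3)
t=6: X=(1, 3), d=1 → -e1, X_7=(0, 3)

5


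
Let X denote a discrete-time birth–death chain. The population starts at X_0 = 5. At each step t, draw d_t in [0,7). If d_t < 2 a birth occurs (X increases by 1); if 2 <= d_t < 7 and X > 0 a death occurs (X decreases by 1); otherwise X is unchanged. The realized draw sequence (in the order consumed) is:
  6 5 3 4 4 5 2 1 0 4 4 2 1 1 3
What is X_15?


1

t=0: X=5, d=6 → death, X_1=4
t=1: X=4, d=5 → death, X_2=3
t=2: X=3, d=3 → death, X_3=2
t=3: X=2, d=4 → death, X_4=1
t=4: X=1, d=4 → death, X_5=0
t=5: X=0, d=5 → hold, X_6=0
t=6: X=0, d=2 → hold, X_7=0
t=7: X=0, d=1 → birth, X_8=1
t=8: X=1, d=0 → birth, X_9=2
t=9: X=2, d=4 → death, X_10=1
t=10: X=1, d=4 → death, X_11=0
t=11: X=0, d=2 → hold, X_12=0
t=12: X=0, d=1 → birth, X_13=1
t=13: X=1, d=1 → birth, X_14=2
t=14: X=2, d=3 → death, X_15=1


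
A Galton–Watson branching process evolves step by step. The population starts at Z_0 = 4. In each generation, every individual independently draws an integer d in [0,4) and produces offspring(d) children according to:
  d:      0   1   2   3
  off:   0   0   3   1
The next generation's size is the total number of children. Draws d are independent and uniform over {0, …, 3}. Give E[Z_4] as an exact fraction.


4

Outcome values over d=0..3: [0, 0, 3, 1]
Σy = 4, Σy² = 10, M = 4
μ = 4/4 = 1,  σ² = 10/4 − (1)² = 3/2
E[Z_0] = 4
E[Z_1] = 1·E[Z_0] = 4
E[Z_2] = 1·E[Z_1] = 4
E[Z_3] = 1·E[Z_2] = 4
E[Z_4] = 1·E[Z_3] = 4


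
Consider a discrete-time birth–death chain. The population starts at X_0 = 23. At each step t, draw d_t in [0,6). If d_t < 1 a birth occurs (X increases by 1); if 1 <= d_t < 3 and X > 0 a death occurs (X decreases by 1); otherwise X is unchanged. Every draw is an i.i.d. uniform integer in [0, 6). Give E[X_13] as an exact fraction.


125/6

X can drop by at most 1 per step and X_0 = 23 > T = 13, so X_t >= 23 − t >= 10 > 0 for every t <= 13: the floor at 0 (the 'and X > 0' condition) never binds. Hence X_13 = X_0 + Σ_{t<13} Y_t with i.i.d. increments Y_t = y(d_t) ∈ {+1, −1, 0}.
Outcome values over d=0..5: [1, -1, -1, 0, 0, 0]
Σy = -1, Σy² = 3, M = 6
μ = -1/6 = -1/6,  σ² = 3/6 − (-1/6)² = 17/36
E[X_13] = 23 + 13·(-1/6) = 125/6


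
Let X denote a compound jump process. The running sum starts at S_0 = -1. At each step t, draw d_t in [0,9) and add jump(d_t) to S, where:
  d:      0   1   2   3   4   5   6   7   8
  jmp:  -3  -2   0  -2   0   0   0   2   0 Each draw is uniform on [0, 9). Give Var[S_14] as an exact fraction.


Outcome values over d=0..8: [-3, -2, 0, -2, 0, 0, 0, 2, 0]
Σy = -5, Σy² = 21, M = 9
μ = -5/9 = -5/9,  σ² = 21/9 − (-5/9)² = 164/81
Independent increments: Var[S_14] = 14·σ² = 14·(164/81) = 2296/81

2296/81


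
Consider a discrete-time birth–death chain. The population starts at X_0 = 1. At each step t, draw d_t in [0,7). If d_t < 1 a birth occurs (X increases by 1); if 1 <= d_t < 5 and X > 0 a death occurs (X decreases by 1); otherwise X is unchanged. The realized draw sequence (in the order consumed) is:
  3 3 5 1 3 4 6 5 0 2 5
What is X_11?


0

t=0: X=1, d=3 → death, X_1=0
t=1: X=0, d=3 → hold, X_2=0
t=2: X=0, d=5 → hold, X_3=0
t=3: X=0, d=1 → hold, X_4=0
t=4: X=0, d=3 → hold, X_5=0
t=5: X=0, d=4 → hold, X_6=0
t=6: X=0, d=6 → hold, X_7=0
t=7: X=0, d=5 → hold, X_8=0
t=8: X=0, d=0 → birth, X_9=1
t=9: X=1, d=2 → death, X_10=0
t=10: X=0, d=5 → hold, X_11=0


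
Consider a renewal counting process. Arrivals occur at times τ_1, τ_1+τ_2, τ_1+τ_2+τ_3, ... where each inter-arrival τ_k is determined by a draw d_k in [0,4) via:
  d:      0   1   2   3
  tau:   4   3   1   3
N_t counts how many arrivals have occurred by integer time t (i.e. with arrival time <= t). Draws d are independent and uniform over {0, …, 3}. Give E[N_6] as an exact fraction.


7701/4096

Inter-arrival values over d=0..3: [4, 3, 1, 3]
Each d has probability 1/4, so the pmf of τ is: f(1) = 1/4, f(3) = 1/2, f(4) = 1/4
Renewal equation for m(n) = E[N_n]: condition on τ_1 = k (if k <= n, one arrival plus a fresh copy on the remaining n−k steps): m(n) = F(n) + Σ_{k<=n} f(k)·m(n−k), where F(n) = P(τ <= n) and m(0) = 0
m(1) = F(1) = 1/4
m(2) = F(2) + f(1)·m(1) = 1/4 + 1/4·1/4 = 5/16
m(3) = F(3) + f(1)·m(2) = 3/4 + 1/4·5/16 = 53/64
m(4) = F(4) + f(1)·m(3) + f(3)·m(1) = 1 + 1/4·53/64 + 1/2·1/4 = 341/256
m(5) = F(5) + f(1)·m(4) + f(3)·m(2) + f(4)·m(1) = 1 + 1/4·341/256 + 1/2·5/16 + 1/4·1/4 = 1589/1024
m(6) = F(6) + f(1)·m(5) + f(3)·m(3) + f(4)·m(2) = 1 + 1/4·1589/1024 + 1/2·53/64 + 1/4·5/16 = 7701/4096
E[N_6] = m(6) = 7701/4096


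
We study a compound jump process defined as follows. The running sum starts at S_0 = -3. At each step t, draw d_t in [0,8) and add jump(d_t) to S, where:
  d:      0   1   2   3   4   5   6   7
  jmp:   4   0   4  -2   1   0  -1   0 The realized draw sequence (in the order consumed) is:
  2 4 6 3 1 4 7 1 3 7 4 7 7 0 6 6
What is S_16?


t=0: S=-3, d=2, jump=4, S_1=1
t=1: S=1, d=4, jump=1, S_2=2
t=2: S=2, d=6, jump=-1, S_3=1
t=3: S=1, d=3, jump=-2, S_4=-1
t=4: S=-1, d=1, jump=0, S_5=-1
t=5: S=-1, d=4, jump=1, S_6=0
t=6: S=0, d=7, jump=0, S_7=0
t=7: S=0, d=1, jump=0, S_8=0
t=8: S=0, d=3, jump=-2, S_9=-2
t=9: S=-2, d=7, jump=0, S_10=-2
t=10: S=-2, d=4, jump=1, S_11=-1
t=11: S=-1, d=7, jump=0, S_12=-1
t=12: S=-1, d=7, jump=0, S_13=-1
t=13: S=-1, d=0, jump=4, S_14=3
t=14: S=3, d=6, jump=-1, S_15=2
t=15: S=2, d=6, jump=-1, S_16=1

1


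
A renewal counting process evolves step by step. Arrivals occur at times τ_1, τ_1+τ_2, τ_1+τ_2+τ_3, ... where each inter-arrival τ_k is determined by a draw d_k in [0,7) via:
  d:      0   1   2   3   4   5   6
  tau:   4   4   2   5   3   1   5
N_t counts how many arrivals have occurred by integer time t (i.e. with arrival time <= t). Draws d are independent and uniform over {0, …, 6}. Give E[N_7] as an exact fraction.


1438249/823543

Inter-arrival values over d=0..6: [4, 4, 2, 5, 3, 1, 5]
Each d has probability 1/7, so the pmf of τ is: f(1) = 1/7, f(2) = 1/7, f(3) = 1/7, f(4) = 2/7, f(5) = 2/7
Renewal equation for m(n) = E[N_n]: condition on τ_1 = k (if k <= n, one arrival plus a fresh copy on the remaining n−k steps): m(n) = F(n) + Σ_{k<=n} f(k)·m(n−k), where F(n) = P(τ <= n) and m(0) = 0
m(1) = F(1) = 1/7
m(2) = F(2) + f(1)·m(1) = 2/7 + 1/7·1/7 = 15/49
m(3) = F(3) + f(1)·m(2) + f(2)·m(1) = 3/7 + 1/7·15/49 + 1/7·1/7 = 169/343
m(4) = F(4) + f(1)·m(3) + f(2)·m(2) + f(3)·m(1) = 5/7 + 1/7·169/343 + 1/7·15/49 + 1/7·1/7 = 2038/2401
m(5) = F(5) + f(1)·m(4) + f(2)·m(3) + f(3)·m(2) + f(4)·m(1) = 1 + 1/7·2038/2401 + 1/7·169/343 + 1/7·15/49 + 2/7·1/7 = 21449/16807
m(6) = F(6) + f(1)·m(5) + f(2)·m(4) + f(3)·m(3) + f(4)·m(2) + f(5)·m(1) = 1 + 1/7·21449/16807 + 1/7·2038/2401 + 1/7·169/343 + 2/7·15/49 + 2/7·1/7 = 176737/117649
m(7) = F(7) + f(1)·m(6) + f(2)·m(5) + f(3)·m(4) + f(4)·m(3) + f(5)·m(2) = 1 + 1/7·176737/117649 + 1/7·21449/16807 + 1/7·2038/2401 + 2/7·169/343 + 2/7·15/49 = 1438249/823543
E[N_7] = m(7) = 1438249/823543


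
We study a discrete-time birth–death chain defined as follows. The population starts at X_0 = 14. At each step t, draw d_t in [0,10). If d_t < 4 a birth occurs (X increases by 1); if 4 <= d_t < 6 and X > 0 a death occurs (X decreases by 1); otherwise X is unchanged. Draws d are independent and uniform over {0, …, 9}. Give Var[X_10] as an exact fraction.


28/5

X can drop by at most 1 per step and X_0 = 14 > T = 10, so X_t >= 14 − t >= 4 > 0 for every t <= 10: the floor at 0 (the 'and X > 0' condition) never binds. Hence X_10 = X_0 + Σ_{t<10} Y_t with i.i.d. increments Y_t = y(d_t) ∈ {+1, −1, 0}.
Outcome values over d=0..9: [1, 1, 1, 1, -1, -1, 0, 0, 0, 0]
Σy = 2, Σy² = 6, M = 10
μ = 2/10 = 1/5,  σ² = 6/10 − (1/5)² = 14/25
Independent increments: Var[X_10] = 10·σ² = 10·(14/25) = 28/5


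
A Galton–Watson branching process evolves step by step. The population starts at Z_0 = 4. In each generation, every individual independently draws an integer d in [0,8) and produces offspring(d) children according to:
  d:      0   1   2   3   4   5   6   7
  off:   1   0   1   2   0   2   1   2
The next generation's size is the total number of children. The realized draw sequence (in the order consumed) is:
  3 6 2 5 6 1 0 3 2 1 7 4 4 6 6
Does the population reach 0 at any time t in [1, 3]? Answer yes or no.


gen 0: Z_0=4, draws=[3, 6, 2, 5], offspring=[2, 1, 1, 2], Z_1=6
gen 1: Z_1=6, draws=[6, 1, 0, 3, 2, 1], offspring=[1, 0, 1, 2, 1, 0], Z_2=5
gen 2: Z_2=5, draws=[7, 4, 4, 6, 6], offspring=[2, 0, 0, 1, 1], Z_3=4

no


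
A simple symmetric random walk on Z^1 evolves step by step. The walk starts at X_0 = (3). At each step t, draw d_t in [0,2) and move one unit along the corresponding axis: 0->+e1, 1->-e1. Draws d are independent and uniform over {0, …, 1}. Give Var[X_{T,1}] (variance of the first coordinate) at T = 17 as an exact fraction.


Outcome values over d=0..1: [1, -1]
Σy = 0, Σy² = 2, M = 2
μ = 0/2 = 0,  σ² = 2/2 − (0)² = 1
Independent increments: Var[X_17] = 17·σ² = 17·(1) = 17

17


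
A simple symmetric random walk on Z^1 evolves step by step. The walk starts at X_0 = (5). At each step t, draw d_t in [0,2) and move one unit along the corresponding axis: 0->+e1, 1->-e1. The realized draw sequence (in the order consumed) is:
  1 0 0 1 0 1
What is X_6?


t=0: X=(5), d=1 → -e1, X_1=(4)
t=1: X=(4), d=0 → +e1, X_2=(5)
t=2: X=(5), d=0 → +e1, X_3=(6)
t=3: X=(6), d=1 → -e1, X_4=(5)
t=4: X=(5), d=0 → +e1, X_5=(6)
t=5: X=(6), d=1 → -e1, X_6=(5)

(5)


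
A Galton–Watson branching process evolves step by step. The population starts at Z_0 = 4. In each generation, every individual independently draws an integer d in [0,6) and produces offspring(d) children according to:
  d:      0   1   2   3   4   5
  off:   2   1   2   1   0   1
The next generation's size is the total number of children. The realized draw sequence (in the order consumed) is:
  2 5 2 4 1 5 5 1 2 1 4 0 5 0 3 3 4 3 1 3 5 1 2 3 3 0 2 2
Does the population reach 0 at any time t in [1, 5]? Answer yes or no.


gen 0: Z_0=4, draws=[2, 5, 2, 4], offspring=[2, 1, 2, 0], Z_1=5
gen 1: Z_1=5, draws=[1, 5, 5, 1, 2], offspring=[1, 1, 1, 1, 2], Z_2=6
gen 2: Z_2=6, draws=[1, 4, 0, 5, 0, 3], offspring=[1, 0, 2, 1, 2, 1], Z_3=7
gen 3: Z_3=7, draws=[3, 4, 3, 1, 3, 5, 1], offspring=[1, 0, 1, 1, 1, 1, 1], Z_4=6
gen 4: Z_4=6, draws=[2, 3, 3, 0, 2, 2], offspring=[2, 1, 1, 2, 2, 2], Z_5=10

no


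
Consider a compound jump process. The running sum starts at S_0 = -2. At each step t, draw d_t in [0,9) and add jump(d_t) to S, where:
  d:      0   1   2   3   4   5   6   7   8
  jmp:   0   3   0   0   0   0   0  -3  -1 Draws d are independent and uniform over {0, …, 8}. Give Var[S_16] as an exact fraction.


Outcome values over d=0..8: [0, 3, 0, 0, 0, 0, 0, -3, -1]
Σy = -1, Σy² = 19, M = 9
μ = -1/9 = -1/9,  σ² = 19/9 − (-1/9)² = 170/81
Independent increments: Var[S_16] = 16·σ² = 16·(170/81) = 2720/81

2720/81


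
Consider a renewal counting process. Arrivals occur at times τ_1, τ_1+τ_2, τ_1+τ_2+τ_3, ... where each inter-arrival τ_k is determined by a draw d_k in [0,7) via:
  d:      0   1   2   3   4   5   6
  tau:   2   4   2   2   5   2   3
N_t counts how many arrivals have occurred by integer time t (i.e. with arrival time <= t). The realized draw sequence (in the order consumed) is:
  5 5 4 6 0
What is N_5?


2

draw d_1=5: τ_1=2, arrival time A_1=2
draw d_2=5: τ_2=2, arrival time A_2=4
draw d_3=4: τ_3=5, arrival time A_3=9
draw d_4=6: τ_4=3, arrival time A_4=12
draw d_5=0: τ_5=2, arrival time A_5=14
N_t over t=0..5: 0:0 1:0 2:1 3:1 4:2 5:2
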